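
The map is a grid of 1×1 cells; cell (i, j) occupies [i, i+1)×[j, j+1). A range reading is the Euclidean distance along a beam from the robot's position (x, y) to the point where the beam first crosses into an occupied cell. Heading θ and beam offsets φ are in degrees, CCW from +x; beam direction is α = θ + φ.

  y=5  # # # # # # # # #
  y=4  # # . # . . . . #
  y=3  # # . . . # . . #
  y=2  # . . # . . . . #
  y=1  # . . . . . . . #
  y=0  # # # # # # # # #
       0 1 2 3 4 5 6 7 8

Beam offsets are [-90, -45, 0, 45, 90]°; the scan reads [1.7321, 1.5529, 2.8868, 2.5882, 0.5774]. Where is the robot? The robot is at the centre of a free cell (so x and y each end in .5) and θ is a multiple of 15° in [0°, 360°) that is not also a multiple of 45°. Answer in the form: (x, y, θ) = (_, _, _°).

Candidates: 23 free-cell centres × 16 headings = 368 poses. Raycast each; keep the one whose scan matches to 4 dp.
  (5.5, 1.5, 240°): beam 2 = 1.9319 ≠ 1.5529 ✗
  (4.5, 2.5, 240°): beam 1 = 0.5774 ≠ 1.7321 ✗
  (2.5, 4.5, 150°): beam 1 = 0.5774 ≠ 1.7321 ✗
  (7.5, 3.5, 240°): beam 1 = 3.0000 ≠ 1.7321 ✗
  …
  (5.5, 2.5, 330°): r_1=1.7321, r_2=1.5529, r_3=2.8868, r_4=2.5882, r_5=0.5774 — all match ✓
Unique over the lattice → pose = (5.5, 2.5, 330°).

(x, y, θ) = (5.5, 2.5, 330°)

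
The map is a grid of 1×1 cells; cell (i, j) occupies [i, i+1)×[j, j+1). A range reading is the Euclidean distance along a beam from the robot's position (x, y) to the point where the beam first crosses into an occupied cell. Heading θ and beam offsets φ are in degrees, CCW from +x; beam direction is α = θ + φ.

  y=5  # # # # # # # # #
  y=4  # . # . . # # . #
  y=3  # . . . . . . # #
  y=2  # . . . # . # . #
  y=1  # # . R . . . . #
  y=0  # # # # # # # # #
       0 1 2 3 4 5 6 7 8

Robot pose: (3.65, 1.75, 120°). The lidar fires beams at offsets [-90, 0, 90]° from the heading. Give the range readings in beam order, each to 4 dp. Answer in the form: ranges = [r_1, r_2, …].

beam 1: φ=-90°, α=30°
  d=(0.8660,0.5000)  start (3,1)  tX=0.4041 tY=0.5000  stride 1/|dx|=1.1547 1/|dy|=2.0000
    cross x-line → (4,1), t=0.4041
    cross y-line → (4,2), t=0.5000 (wall)
  → r_1 = 0.5000
beam 2: φ=0°, α=120°
  d=(-0.5000,0.8660)  start (3,1)  tX=1.3000 tY=0.2887  stride 1/|dx|=2.0000 1/|dy|=1.1547
    cross y-line → (3,2), t=0.2887
    cross x-line → (2,2), t=1.3000
    cross y-line → (2,3), t=1.4434
    cross y-line → (2,4), t=2.5981 (wall)
  → r_2 = 2.5981
beam 3: φ=90°, α=210°
  d=(-0.8660,-0.5000)  start (3,1)  tX=0.7506 tY=1.5000  stride 1/|dx|=1.1547 1/|dy|=2.0000
    cross x-line → (2,1), t=0.7506
    cross y-line → (2,0), t=1.5000 (wall)
  → r_3 = 1.5000

ranges = [0.5000, 2.5981, 1.5000]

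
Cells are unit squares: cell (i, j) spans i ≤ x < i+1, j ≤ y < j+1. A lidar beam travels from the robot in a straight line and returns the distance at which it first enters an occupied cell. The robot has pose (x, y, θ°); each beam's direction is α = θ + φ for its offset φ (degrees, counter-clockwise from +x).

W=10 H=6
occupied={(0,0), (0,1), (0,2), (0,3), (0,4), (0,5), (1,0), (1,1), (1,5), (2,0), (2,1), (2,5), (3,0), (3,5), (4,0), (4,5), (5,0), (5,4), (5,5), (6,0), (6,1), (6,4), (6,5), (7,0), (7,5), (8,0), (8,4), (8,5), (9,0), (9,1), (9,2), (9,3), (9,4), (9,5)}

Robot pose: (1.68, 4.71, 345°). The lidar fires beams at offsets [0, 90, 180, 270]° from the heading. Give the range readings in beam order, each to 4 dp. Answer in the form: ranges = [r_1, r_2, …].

ranges = [7.5782, 0.3002, 0.7040, 2.6273]

beam 1: φ=0°, α=345°
  cosα=0.9659 sinα=-0.2588 | (1,4) | tMaxX 0.3313 tMaxY 2.7432 | tΔX 1.0353 tΔY 3.8637
    t=0.3313 [x] (2,4)
    t=1.3666 [x] (3,4)
    t=2.4018 [x] (4,4)
    t=2.7432 [y] (4,3)
    t=3.4371 [x] (5,3)
    t=4.4724 [x] (6,3)
    t=5.5077 [x] (7,3)
    t=6.5429 [x] (8,3)
    t=6.6069 [y] (8,2)
    t=7.5782 [x] (9,2) — stop
  → r_1 = 7.5782
beam 2: φ=90°, α=75°
  cosα=0.2588 sinα=0.9659 | (1,4) | tMaxX 1.2364 tMaxY 0.3002 | tΔX 3.8637 tΔY 1.0353
    t=0.3002 [y] (1,5) — stop
  → r_2 = 0.3002
beam 3: φ=180°, α=165°
  cosα=-0.9659 sinα=0.2588 | (1,4) | tMaxX 0.7040 tMaxY 1.1205 | tΔX 1.0353 tΔY 3.8637
    t=0.7040 [x] (0,4) — stop
  → r_3 = 0.7040
beam 4: φ=270°, α=255°
  cosα=-0.2588 sinα=-0.9659 | (1,4) | tMaxX 2.6273 tMaxY 0.7350 | tΔX 3.8637 tΔY 1.0353
    t=0.7350 [y] (1,3)
    t=1.7703 [y] (1,2)
    t=2.6273 [x] (0,2) — stop
  → r_4 = 2.6273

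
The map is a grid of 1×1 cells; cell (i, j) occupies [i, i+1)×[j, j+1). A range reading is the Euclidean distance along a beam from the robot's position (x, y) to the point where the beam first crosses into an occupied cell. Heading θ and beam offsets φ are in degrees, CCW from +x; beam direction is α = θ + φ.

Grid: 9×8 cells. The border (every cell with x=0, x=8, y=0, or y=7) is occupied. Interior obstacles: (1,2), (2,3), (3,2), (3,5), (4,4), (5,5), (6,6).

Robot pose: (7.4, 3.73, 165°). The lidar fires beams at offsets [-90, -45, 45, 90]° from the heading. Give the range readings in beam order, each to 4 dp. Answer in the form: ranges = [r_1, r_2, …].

ranges = [2.3182, 2.6212, 5.4600, 2.8263]

beam 1: φ=-90°, α=75°
  cosα=0.2588 sinα=0.9659 | (7,3) | tMaxX 2.3182 tMaxY 0.2795 | tΔX 3.8637 tΔY 1.0353
    t=0.2795 [y] (7,4)
    t=1.3148 [y] (7,5)
    t=2.3182 [x] (8,5) — stop
  → r_1 = 2.3182
beam 2: φ=-45°, α=120°
  cosα=-0.5000 sinα=0.8660 | (7,3) | tMaxX 0.8000 tMaxY 0.3118 | tΔX 2.0000 tΔY 1.1547
    t=0.3118 [y] (7,4)
    t=0.8000 [x] (6,4)
    t=1.4665 [y] (6,5)
    t=2.6212 [y] (6,6) — stop
  → r_2 = 2.6212
beam 3: φ=45°, α=210°
  cosα=-0.8660 sinα=-0.5000 | (7,3) | tMaxX 0.4619 tMaxY 1.4600 | tΔX 1.1547 tΔY 2.0000
    t=0.4619 [x] (6,3)
    t=1.4600 [y] (6,2)
    t=1.6166 [x] (5,2)
    t=2.7713 [x] (4,2)
    t=3.4600 [y] (4,1)
    t=3.9260 [x] (3,1)
    t=5.0807 [x] (2,1)
    t=5.4600 [y] (2,0) — stop
  → r_3 = 5.4600
beam 4: φ=90°, α=255°
  cosα=-0.2588 sinα=-0.9659 | (7,3) | tMaxX 1.5455 tMaxY 0.7558 | tΔX 3.8637 tΔY 1.0353
    t=0.7558 [y] (7,2)
    t=1.5455 [x] (6,2)
    t=1.7910 [y] (6,1)
    t=2.8263 [y] (6,0) — stop
  → r_4 = 2.8263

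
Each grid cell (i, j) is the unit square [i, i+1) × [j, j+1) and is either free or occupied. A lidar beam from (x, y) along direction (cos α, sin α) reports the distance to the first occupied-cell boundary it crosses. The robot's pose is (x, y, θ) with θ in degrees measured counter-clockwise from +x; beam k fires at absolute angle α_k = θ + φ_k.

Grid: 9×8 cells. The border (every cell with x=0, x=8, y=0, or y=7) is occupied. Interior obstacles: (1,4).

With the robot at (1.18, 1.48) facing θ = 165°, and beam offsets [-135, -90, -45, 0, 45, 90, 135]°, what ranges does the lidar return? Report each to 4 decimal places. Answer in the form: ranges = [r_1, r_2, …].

ranges = [7.8751, 2.6089, 0.3600, 0.1863, 0.2078, 0.4969, 0.5543]

beam 1: φ=-135°, α=30°
  d=(0.8660,0.5000)  start (1,1)  tX=0.9469 tY=1.0400  stride 1/|dx|=1.1547 1/|dy|=2.0000
    cross x-line → (2,1), t=0.9469
    cross y-line → (2,2), t=1.0400
    cross x-line → (3,2), t=2.1016
    cross y-line → (3,3), t=3.0400
    cross x-line → (4,3), t=3.2563
    cross x-line → (5,3), t=4.4110
    cross y-line → (5,4), t=5.0400
    cross x-line → (6,4), t=5.5657
    cross x-line → (7,4), t=6.7204
    cross y-line → (7,5), t=7.0400
    cross x-line → (8,5), t=7.8751 (wall)
  → r_1 = 7.8751
beam 2: φ=-90°, α=75°
  d=(0.2588,0.9659)  start (1,1)  tX=3.1682 tY=0.5383  stride 1/|dx|=3.8637 1/|dy|=1.0353
    cross y-line → (1,2), t=0.5383
    cross y-line → (1,3), t=1.5736
    cross y-line → (1,4), t=2.6089 (wall)
  → r_2 = 2.6089
beam 3: φ=-45°, α=120°
  d=(-0.5000,0.8660)  start (1,1)  tX=0.3600 tY=0.6004  stride 1/|dx|=2.0000 1/|dy|=1.1547
    cross x-line → (0,1), t=0.3600 (wall)
  → r_3 = 0.3600
beam 4: φ=0°, α=165°
  d=(-0.9659,0.2588)  start (1,1)  tX=0.1863 tY=2.0091  stride 1/|dx|=1.0353 1/|dy|=3.8637
    cross x-line → (0,1), t=0.1863 (wall)
  → r_4 = 0.1863
beam 5: φ=45°, α=210°
  d=(-0.8660,-0.5000)  start (1,1)  tX=0.2078 tY=0.9600  stride 1/|dx|=1.1547 1/|dy|=2.0000
    cross x-line → (0,1), t=0.2078 (wall)
  → r_5 = 0.2078
beam 6: φ=90°, α=255°
  d=(-0.2588,-0.9659)  start (1,1)  tX=0.6955 tY=0.4969  stride 1/|dx|=3.8637 1/|dy|=1.0353
    cross y-line → (1,0), t=0.4969 (wall)
  → r_6 = 0.4969
beam 7: φ=135°, α=300°
  d=(0.5000,-0.8660)  start (1,1)  tX=1.6400 tY=0.5543  stride 1/|dx|=2.0000 1/|dy|=1.1547
    cross y-line → (1,0), t=0.5543 (wall)
  → r_7 = 0.5543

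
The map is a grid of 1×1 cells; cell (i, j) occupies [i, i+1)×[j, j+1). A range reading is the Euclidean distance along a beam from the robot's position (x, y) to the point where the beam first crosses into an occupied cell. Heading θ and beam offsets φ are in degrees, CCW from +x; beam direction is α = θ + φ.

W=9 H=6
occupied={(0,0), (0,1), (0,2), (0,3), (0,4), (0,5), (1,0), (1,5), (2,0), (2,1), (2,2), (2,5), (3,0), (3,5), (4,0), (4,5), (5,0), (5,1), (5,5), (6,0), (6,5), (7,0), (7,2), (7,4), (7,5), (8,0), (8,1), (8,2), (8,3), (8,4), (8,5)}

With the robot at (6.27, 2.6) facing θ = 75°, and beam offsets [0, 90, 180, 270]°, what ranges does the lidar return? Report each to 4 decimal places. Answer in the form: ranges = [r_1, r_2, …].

ranges = [2.4847, 5.4559, 1.0432, 0.7558]

beam 1: φ=0°, α=75°
  dir = (cos 75°, sin 75°) = (0.2588, 0.9659); from cell (6,2)
  next x-line at t=2.8205, next y-line at t=0.4141; Δt_x=3.8637, Δt_y=1.0353
    y: enter (6,3) at t=0.4141
    y: enter (6,4) at t=1.4494
    y: enter (6,5) at t=2.4847 ← occupied
  → r_1 = 2.4847
beam 2: φ=90°, α=165°
  dir = (cos 165°, sin 165°) = (-0.9659, 0.2588); from cell (6,2)
  next x-line at t=0.2795, next y-line at t=1.5455; Δt_x=1.0353, Δt_y=3.8637
    x: enter (5,2) at t=0.2795
    x: enter (4,2) at t=1.3148
    y: enter (4,3) at t=1.5455
    x: enter (3,3) at t=2.3501
    x: enter (2,3) at t=3.3854
    x: enter (1,3) at t=4.4206
    y: enter (1,4) at t=5.4092
    x: enter (0,4) at t=5.4559 ← occupied
  → r_2 = 5.4559
beam 3: φ=180°, α=255°
  dir = (cos 255°, sin 255°) = (-0.2588, -0.9659); from cell (6,2)
  next x-line at t=1.0432, next y-line at t=0.6212; Δt_x=3.8637, Δt_y=1.0353
    y: enter (6,1) at t=0.6212
    x: enter (5,1) at t=1.0432 ← occupied
  → r_3 = 1.0432
beam 4: φ=270°, α=345°
  dir = (cos 345°, sin 345°) = (0.9659, -0.2588); from cell (6,2)
  next x-line at t=0.7558, next y-line at t=2.3182; Δt_x=1.0353, Δt_y=3.8637
    x: enter (7,2) at t=0.7558 ← occupied
  → r_4 = 0.7558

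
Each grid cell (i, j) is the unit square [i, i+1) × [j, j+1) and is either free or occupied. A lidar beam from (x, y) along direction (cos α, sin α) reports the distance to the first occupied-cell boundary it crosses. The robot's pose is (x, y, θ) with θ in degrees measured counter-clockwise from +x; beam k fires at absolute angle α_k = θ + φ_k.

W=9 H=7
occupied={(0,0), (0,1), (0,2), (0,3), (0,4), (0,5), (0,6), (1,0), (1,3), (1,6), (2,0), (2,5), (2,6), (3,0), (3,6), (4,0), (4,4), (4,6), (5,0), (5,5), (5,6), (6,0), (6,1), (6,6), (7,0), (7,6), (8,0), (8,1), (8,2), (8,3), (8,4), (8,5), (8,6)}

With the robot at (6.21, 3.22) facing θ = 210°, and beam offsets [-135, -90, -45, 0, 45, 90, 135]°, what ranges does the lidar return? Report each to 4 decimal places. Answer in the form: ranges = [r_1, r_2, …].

beam 1: φ=-135°, α=75°
  direction (0.2588, 0.9659); cell (6,3); t to first gridline: x 3.0523, y 0.8075 (then +3.8637 / +1.0353)
    (6,4) via y @ 0.8075
    (6,5) via y @ 1.8428
    (6,6) via y @ 2.8781  # hit
  → r_1 = 2.8781
beam 2: φ=-90°, α=120°
  direction (-0.5000, 0.8660); cell (6,3); t to first gridline: x 0.4200, y 0.9007 (then +2.0000 / +1.1547)
    (5,3) via x @ 0.4200
    (5,4) via y @ 0.9007
    (5,5) via y @ 2.0554  # hit
  → r_2 = 2.0554
beam 3: φ=-45°, α=165°
  direction (-0.9659, 0.2588); cell (6,3); t to first gridline: x 0.2174, y 3.0137 (then +1.0353 / +3.8637)
    (5,3) via x @ 0.2174
    (4,3) via x @ 1.2527
    (3,3) via x @ 2.2880
    (3,4) via y @ 3.0137
    (2,4) via x @ 3.3232
    (1,4) via x @ 4.3585
    (0,4) via x @ 5.3938  # hit
  → r_3 = 5.3938
beam 4: φ=0°, α=210°
  direction (-0.8660, -0.5000); cell (6,3); t to first gridline: x 0.2425, y 0.4400 (then +1.1547 / +2.0000)
    (5,3) via x @ 0.2425
    (5,2) via y @ 0.4400
    (4,2) via x @ 1.3972
    (4,1) via y @ 2.4400
    (3,1) via x @ 2.5519
    (2,1) via x @ 3.7066
    (2,0) via y @ 4.4400  # hit
  → r_4 = 4.4400
beam 5: φ=45°, α=255°
  direction (-0.2588, -0.9659); cell (6,3); t to first gridline: x 0.8114, y 0.2278 (then +3.8637 / +1.0353)
    (6,2) via y @ 0.2278
    (5,2) via x @ 0.8114
    (5,1) via y @ 1.2630
    (5,0) via y @ 2.2983  # hit
  → r_5 = 2.2983
beam 6: φ=90°, α=300°
  direction (0.5000, -0.8660); cell (6,3); t to first gridline: x 1.5800, y 0.2540 (then +2.0000 / +1.1547)
    (6,2) via y @ 0.2540
    (6,1) via y @ 1.4087  # hit
  → r_6 = 1.4087
beam 7: φ=135°, α=345°
  direction (0.9659, -0.2588); cell (6,3); t to first gridline: x 0.8179, y 0.8500 (then +1.0353 / +3.8637)
    (7,3) via x @ 0.8179
    (7,2) via y @ 0.8500
    (8,2) via x @ 1.8531  # hit
  → r_7 = 1.8531

ranges = [2.8781, 2.0554, 5.3938, 4.4400, 2.2983, 1.4087, 1.8531]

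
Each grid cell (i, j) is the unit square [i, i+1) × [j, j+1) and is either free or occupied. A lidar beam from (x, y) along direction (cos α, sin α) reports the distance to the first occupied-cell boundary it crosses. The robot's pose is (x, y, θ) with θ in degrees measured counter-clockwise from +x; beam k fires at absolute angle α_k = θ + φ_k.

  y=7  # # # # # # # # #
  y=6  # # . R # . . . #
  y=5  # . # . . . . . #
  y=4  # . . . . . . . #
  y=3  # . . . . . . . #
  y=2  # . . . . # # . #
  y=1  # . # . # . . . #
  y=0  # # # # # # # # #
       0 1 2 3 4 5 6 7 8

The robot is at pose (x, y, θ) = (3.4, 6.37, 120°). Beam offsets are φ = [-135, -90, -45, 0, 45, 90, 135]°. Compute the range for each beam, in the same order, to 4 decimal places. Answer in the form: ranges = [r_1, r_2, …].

ranges = [0.6212, 0.6928, 0.6522, 0.7275, 1.4494, 0.7400, 4.5242]

beam 1: φ=-135°, α=345°
  direction (0.9659, -0.2588); cell (3,6); t to first gridline: x 0.6212, y 1.4296 (then +1.0353 / +3.8637)
    (4,6) via x @ 0.6212  # hit
  → r_1 = 0.6212
beam 2: φ=-90°, α=30°
  direction (0.8660, 0.5000); cell (3,6); t to first gridline: x 0.6928, y 1.2600 (then +1.1547 / +2.0000)
    (4,6) via x @ 0.6928  # hit
  → r_2 = 0.6928
beam 3: φ=-45°, α=75°
  direction (0.2588, 0.9659); cell (3,6); t to first gridline: x 2.3182, y 0.6522 (then +3.8637 / +1.0353)
    (3,7) via y @ 0.6522  # hit
  → r_3 = 0.6522
beam 4: φ=0°, α=120°
  direction (-0.5000, 0.8660); cell (3,6); t to first gridline: x 0.8000, y 0.7275 (then +2.0000 / +1.1547)
    (3,7) via y @ 0.7275  # hit
  → r_4 = 0.7275
beam 5: φ=45°, α=165°
  direction (-0.9659, 0.2588); cell (3,6); t to first gridline: x 0.4141, y 2.4341 (then +1.0353 / +3.8637)
    (2,6) via x @ 0.4141
    (1,6) via x @ 1.4494  # hit
  → r_5 = 1.4494
beam 6: φ=90°, α=210°
  direction (-0.8660, -0.5000); cell (3,6); t to first gridline: x 0.4619, y 0.7400 (then +1.1547 / +2.0000)
    (2,6) via x @ 0.4619
    (2,5) via y @ 0.7400  # hit
  → r_6 = 0.7400
beam 7: φ=135°, α=255°
  direction (-0.2588, -0.9659); cell (3,6); t to first gridline: x 1.5455, y 0.3831 (then +3.8637 / +1.0353)
    (3,5) via y @ 0.3831
    (3,4) via y @ 1.4183
    (2,4) via x @ 1.5455
    (2,3) via y @ 2.4536
    (2,2) via y @ 3.4889
    (2,1) via y @ 4.5242  # hit
  → r_7 = 4.5242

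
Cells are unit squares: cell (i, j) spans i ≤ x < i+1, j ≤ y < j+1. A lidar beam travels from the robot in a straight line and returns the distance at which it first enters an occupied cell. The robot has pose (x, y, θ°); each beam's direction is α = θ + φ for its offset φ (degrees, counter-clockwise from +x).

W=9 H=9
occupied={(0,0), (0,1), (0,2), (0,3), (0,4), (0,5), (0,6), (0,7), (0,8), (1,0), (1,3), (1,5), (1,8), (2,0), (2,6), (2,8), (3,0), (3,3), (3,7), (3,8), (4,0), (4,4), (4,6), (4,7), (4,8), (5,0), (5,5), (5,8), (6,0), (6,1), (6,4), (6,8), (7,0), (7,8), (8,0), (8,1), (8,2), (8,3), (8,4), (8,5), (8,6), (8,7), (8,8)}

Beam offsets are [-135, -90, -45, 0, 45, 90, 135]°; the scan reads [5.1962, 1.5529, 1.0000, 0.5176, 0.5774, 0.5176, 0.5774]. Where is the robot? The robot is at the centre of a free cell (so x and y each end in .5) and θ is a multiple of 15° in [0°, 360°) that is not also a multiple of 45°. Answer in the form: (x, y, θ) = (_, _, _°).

Candidates: 38 free-cell centres × 16 headings = 608 poses. Raycast each; keep the one whose scan matches to 4 dp.
  (6.5, 3.5, 285°): beam 1 = 1.7321 ≠ 5.1962 ✗
  (2.5, 7.5, 30°): beam 1 = 0.5176 ≠ 5.1962 ✗
  (6.5, 2.5, 120°): beam 1 = 1.5529 ≠ 5.1962 ✗
  …
  (1.5, 1.5, 165°): r_1=5.1962, r_2=1.5529, r_3=1.0000, r_4=0.5176, r_5=0.5774, r_6=0.5176, r_7=0.5774 — all match ✓
Unique over the lattice → pose = (1.5, 1.5, 165°).

(x, y, θ) = (1.5, 1.5, 165°)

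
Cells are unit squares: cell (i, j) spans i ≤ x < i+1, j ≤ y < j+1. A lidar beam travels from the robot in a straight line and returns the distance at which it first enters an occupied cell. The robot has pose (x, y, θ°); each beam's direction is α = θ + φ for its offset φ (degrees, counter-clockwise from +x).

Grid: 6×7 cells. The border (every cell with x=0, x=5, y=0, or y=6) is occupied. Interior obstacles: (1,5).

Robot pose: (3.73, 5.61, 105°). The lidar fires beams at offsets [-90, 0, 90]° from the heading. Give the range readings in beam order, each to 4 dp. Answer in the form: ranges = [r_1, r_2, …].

beam 1: φ=-90°, α=15°
  cosα=0.9659 sinα=0.2588 | (3,5) | tMaxX 0.2795 tMaxY 1.5068 | tΔX 1.0353 tΔY 3.8637
    t=0.2795 [x] (4,5)
    t=1.3148 [x] (5,5) — stop
  → r_1 = 1.3148
beam 2: φ=0°, α=105°
  cosα=-0.2588 sinα=0.9659 | (3,5) | tMaxX 2.8205 tMaxY 0.4038 | tΔX 3.8637 tΔY 1.0353
    t=0.4038 [y] (3,6) — stop
  → r_2 = 0.4038
beam 3: φ=90°, α=195°
  cosα=-0.9659 sinα=-0.2588 | (3,5) | tMaxX 0.7558 tMaxY 2.3569 | tΔX 1.0353 tΔY 3.8637
    t=0.7558 [x] (2,5)
    t=1.7910 [x] (1,5) — stop
  → r_3 = 1.7910

ranges = [1.3148, 0.4038, 1.7910]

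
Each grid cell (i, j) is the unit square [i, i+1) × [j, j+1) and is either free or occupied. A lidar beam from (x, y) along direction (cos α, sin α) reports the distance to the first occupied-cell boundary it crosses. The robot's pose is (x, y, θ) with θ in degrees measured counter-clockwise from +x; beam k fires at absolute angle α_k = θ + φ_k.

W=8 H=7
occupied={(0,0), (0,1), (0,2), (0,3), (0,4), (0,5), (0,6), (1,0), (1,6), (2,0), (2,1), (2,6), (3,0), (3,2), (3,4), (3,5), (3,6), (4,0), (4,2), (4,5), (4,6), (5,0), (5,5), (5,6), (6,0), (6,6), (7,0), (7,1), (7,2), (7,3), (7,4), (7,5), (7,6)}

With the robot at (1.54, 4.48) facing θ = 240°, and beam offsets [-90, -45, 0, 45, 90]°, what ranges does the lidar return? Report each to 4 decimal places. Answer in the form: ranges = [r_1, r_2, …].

beam 1: φ=-90°, α=150°
  cosα=-0.8660 sinα=0.5000 | (1,4) | tMaxX 0.6235 tMaxY 1.0400 | tΔX 1.1547 tΔY 2.0000
    t=0.6235 [x] (0,4) — stop
  → r_1 = 0.6235
beam 2: φ=-45°, α=195°
  cosα=-0.9659 sinα=-0.2588 | (1,4) | tMaxX 0.5590 tMaxY 1.8546 | tΔX 1.0353 tΔY 3.8637
    t=0.5590 [x] (0,4) — stop
  → r_2 = 0.5590
beam 3: φ=0°, α=240°
  cosα=-0.5000 sinα=-0.8660 | (1,4) | tMaxX 1.0800 tMaxY 0.5543 | tΔX 2.0000 tΔY 1.1547
    t=0.5543 [y] (1,3)
    t=1.0800 [x] (0,3) — stop
  → r_3 = 1.0800
beam 4: φ=45°, α=285°
  cosα=0.2588 sinα=-0.9659 | (1,4) | tMaxX 1.7773 tMaxY 0.4969 | tΔX 3.8637 tΔY 1.0353
    t=0.4969 [y] (1,3)
    t=1.5322 [y] (1,2)
    t=1.7773 [x] (2,2)
    t=2.5675 [y] (2,1) — stop
  → r_4 = 2.5675
beam 5: φ=90°, α=330°
  cosα=0.8660 sinα=-0.5000 | (1,4) | tMaxX 0.5312 tMaxY 0.9600 | tΔX 1.1547 tΔY 2.0000
    t=0.5312 [x] (2,4)
    t=0.9600 [y] (2,3)
    t=1.6859 [x] (3,3)
    t=2.8406 [x] (4,3)
    t=2.9600 [y] (4,2) — stop
  → r_5 = 2.9600

ranges = [0.6235, 0.5590, 1.0800, 2.5675, 2.9600]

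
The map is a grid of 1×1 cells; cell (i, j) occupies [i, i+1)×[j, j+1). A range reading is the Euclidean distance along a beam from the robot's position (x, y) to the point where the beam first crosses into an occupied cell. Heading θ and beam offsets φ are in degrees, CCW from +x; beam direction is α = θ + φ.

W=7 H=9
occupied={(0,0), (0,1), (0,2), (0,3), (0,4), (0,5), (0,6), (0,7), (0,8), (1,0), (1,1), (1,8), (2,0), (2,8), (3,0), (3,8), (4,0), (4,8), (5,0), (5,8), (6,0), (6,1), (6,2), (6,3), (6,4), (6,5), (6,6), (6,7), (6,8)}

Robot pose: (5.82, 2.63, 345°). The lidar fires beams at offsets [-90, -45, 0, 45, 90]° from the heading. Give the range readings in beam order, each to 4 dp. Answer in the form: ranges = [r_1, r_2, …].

ranges = [1.6875, 0.3600, 0.1863, 0.2078, 0.6955]

beam 1: φ=-90°, α=255°
  d=(-0.2588,-0.9659)  start (5,2)  tX=3.1682 tY=0.6522  stride 1/|dx|=3.8637 1/|dy|=1.0353
    cross y-line → (5,1), t=0.6522
    cross y-line → (5,0), t=1.6875 (wall)
  → r_1 = 1.6875
beam 2: φ=-45°, α=300°
  d=(0.5000,-0.8660)  start (5,2)  tX=0.3600 tY=0.7275  stride 1/|dx|=2.0000 1/|dy|=1.1547
    cross x-line → (6,2), t=0.3600 (wall)
  → r_2 = 0.3600
beam 3: φ=0°, α=345°
  d=(0.9659,-0.2588)  start (5,2)  tX=0.1863 tY=2.4341  stride 1/|dx|=1.0353 1/|dy|=3.8637
    cross x-line → (6,2), t=0.1863 (wall)
  → r_3 = 0.1863
beam 4: φ=45°, α=30°
  d=(0.8660,0.5000)  start (5,2)  tX=0.2078 tY=0.7400  stride 1/|dx|=1.1547 1/|dy|=2.0000
    cross x-line → (6,2), t=0.2078 (wall)
  → r_4 = 0.2078
beam 5: φ=90°, α=75°
  d=(0.2588,0.9659)  start (5,2)  tX=0.6955 tY=0.3831  stride 1/|dx|=3.8637 1/|dy|=1.0353
    cross y-line → (5,3), t=0.3831
    cross x-line → (6,3), t=0.6955 (wall)
  → r_5 = 0.6955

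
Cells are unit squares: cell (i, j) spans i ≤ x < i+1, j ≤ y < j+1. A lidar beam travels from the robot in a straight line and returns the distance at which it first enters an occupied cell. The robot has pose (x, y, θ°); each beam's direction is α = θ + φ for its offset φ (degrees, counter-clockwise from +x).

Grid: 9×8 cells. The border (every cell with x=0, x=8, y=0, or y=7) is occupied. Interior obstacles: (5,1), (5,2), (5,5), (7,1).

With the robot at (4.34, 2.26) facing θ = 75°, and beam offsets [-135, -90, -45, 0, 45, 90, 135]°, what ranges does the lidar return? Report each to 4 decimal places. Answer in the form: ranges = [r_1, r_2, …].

beam 1: φ=-135°, α=300°
  dir = (cos 300°, sin 300°) = (0.5000, -0.8660); from cell (4,2)
  next x-line at t=1.3200, next y-line at t=0.3002; Δt_x=2.0000, Δt_y=1.1547
    y: enter (4,1) at t=0.3002
    x: enter (5,1) at t=1.3200 ← occupied
  → r_1 = 1.3200
beam 2: φ=-90°, α=345°
  dir = (cos 345°, sin 345°) = (0.9659, -0.2588); from cell (4,2)
  next x-line at t=0.6833, next y-line at t=1.0046; Δt_x=1.0353, Δt_y=3.8637
    x: enter (5,2) at t=0.6833 ← occupied
  → r_2 = 0.6833
beam 3: φ=-45°, α=30°
  dir = (cos 30°, sin 30°) = (0.8660, 0.5000); from cell (4,2)
  next x-line at t=0.7621, next y-line at t=1.4800; Δt_x=1.1547, Δt_y=2.0000
    x: enter (5,2) at t=0.7621 ← occupied
  → r_3 = 0.7621
beam 4: φ=0°, α=75°
  dir = (cos 75°, sin 75°) = (0.2588, 0.9659); from cell (4,2)
  next x-line at t=2.5500, next y-line at t=0.7661; Δt_x=3.8637, Δt_y=1.0353
    y: enter (4,3) at t=0.7661
    y: enter (4,4) at t=1.8014
    x: enter (5,4) at t=2.5500
    y: enter (5,5) at t=2.8367 ← occupied
  → r_4 = 2.8367
beam 5: φ=45°, α=120°
  dir = (cos 120°, sin 120°) = (-0.5000, 0.8660); from cell (4,2)
  next x-line at t=0.6800, next y-line at t=0.8545; Δt_x=2.0000, Δt_y=1.1547
    x: enter (3,2) at t=0.6800
    y: enter (3,3) at t=0.8545
    y: enter (3,4) at t=2.0092
    x: enter (2,4) at t=2.6800
    y: enter (2,5) at t=3.1639
    y: enter (2,6) at t=4.3186
    x: enter (1,6) at t=4.6800
    y: enter (1,7) at t=5.4733 ← occupied
  → r_5 = 5.4733
beam 6: φ=90°, α=165°
  dir = (cos 165°, sin 165°) = (-0.9659, 0.2588); from cell (4,2)
  next x-line at t=0.3520, next y-line at t=2.8591; Δt_x=1.0353, Δt_y=3.8637
    x: enter (3,2) at t=0.3520
    x: enter (2,2) at t=1.3873
    x: enter (1,2) at t=2.4225
    y: enter (1,3) at t=2.8591
    x: enter (0,3) at t=3.4578 ← occupied
  → r_6 = 3.4578
beam 7: φ=135°, α=210°
  dir = (cos 210°, sin 210°) = (-0.8660, -0.5000); from cell (4,2)
  next x-line at t=0.3926, next y-line at t=0.5200; Δt_x=1.1547, Δt_y=2.0000
    x: enter (3,2) at t=0.3926
    y: enter (3,1) at t=0.5200
    x: enter (2,1) at t=1.5473
    y: enter (2,0) at t=2.5200 ← occupied
  → r_7 = 2.5200

ranges = [1.3200, 0.6833, 0.7621, 2.8367, 5.4733, 3.4578, 2.5200]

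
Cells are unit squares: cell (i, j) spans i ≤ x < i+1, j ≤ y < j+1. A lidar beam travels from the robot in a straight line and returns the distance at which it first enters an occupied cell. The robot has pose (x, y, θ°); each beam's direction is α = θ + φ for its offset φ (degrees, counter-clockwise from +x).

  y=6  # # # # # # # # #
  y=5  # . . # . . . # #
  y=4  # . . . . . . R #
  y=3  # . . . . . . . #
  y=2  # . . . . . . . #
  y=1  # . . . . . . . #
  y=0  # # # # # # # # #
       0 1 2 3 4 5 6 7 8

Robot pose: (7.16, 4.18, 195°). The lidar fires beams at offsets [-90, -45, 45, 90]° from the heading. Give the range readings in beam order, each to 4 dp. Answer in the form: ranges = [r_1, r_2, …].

ranges = [1.8842, 3.6400, 3.6719, 3.2455]

beam 1: φ=-90°, α=105°
  cosα=-0.2588 sinα=0.9659 | (7,4) | tMaxX 0.6182 tMaxY 0.8489 | tΔX 3.8637 tΔY 1.0353
    t=0.6182 [x] (6,4)
    t=0.8489 [y] (6,5)
    t=1.8842 [y] (6,6) — stop
  → r_1 = 1.8842
beam 2: φ=-45°, α=150°
  cosα=-0.8660 sinα=0.5000 | (7,4) | tMaxX 0.1848 tMaxY 1.6400 | tΔX 1.1547 tΔY 2.0000
    t=0.1848 [x] (6,4)
    t=1.3395 [x] (5,4)
    t=1.6400 [y] (5,5)
    t=2.4942 [x] (4,5)
    t=3.6400 [y] (4,6) — stop
  → r_2 = 3.6400
beam 3: φ=45°, α=240°
  cosα=-0.5000 sinα=-0.8660 | (7,4) | tMaxX 0.3200 tMaxY 0.2078 | tΔX 2.0000 tΔY 1.1547
    t=0.2078 [y] (7,3)
    t=0.3200 [x] (6,3)
    t=1.3625 [y] (6,2)
    t=2.3200 [x] (5,2)
    t=2.5172 [y] (5,1)
    t=3.6719 [y] (5,0) — stop
  → r_3 = 3.6719
beam 4: φ=90°, α=285°
  cosα=0.2588 sinα=-0.9659 | (7,4) | tMaxX 3.2455 tMaxY 0.1863 | tΔX 3.8637 tΔY 1.0353
    t=0.1863 [y] (7,3)
    t=1.2216 [y] (7,2)
    t=2.2569 [y] (7,1)
    t=3.2455 [x] (8,1) — stop
  → r_4 = 3.2455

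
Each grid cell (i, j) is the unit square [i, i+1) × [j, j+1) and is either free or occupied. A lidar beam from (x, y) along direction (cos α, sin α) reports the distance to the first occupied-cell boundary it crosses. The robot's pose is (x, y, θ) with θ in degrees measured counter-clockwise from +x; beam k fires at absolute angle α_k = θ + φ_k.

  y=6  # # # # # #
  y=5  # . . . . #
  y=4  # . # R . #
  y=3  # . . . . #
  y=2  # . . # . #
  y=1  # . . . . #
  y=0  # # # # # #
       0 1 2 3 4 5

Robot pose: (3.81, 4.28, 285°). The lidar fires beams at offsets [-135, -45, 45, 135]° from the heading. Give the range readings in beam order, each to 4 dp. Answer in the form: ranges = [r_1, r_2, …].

beam 1: φ=-135°, α=150°
  d=(-0.8660,0.5000)  start (3,4)  tX=0.9353 tY=1.4400  stride 1/|dx|=1.1547 1/|dy|=2.0000
    cross x-line → (2,4), t=0.9353 (wall)
  → r_1 = 0.9353
beam 2: φ=-45°, α=240°
  d=(-0.5000,-0.8660)  start (3,4)  tX=1.6200 tY=0.3233  stride 1/|dx|=2.0000 1/|dy|=1.1547
    cross y-line → (3,3), t=0.3233
    cross y-line → (3,2), t=1.4780 (wall)
  → r_2 = 1.4780
beam 3: φ=45°, α=330°
  d=(0.8660,-0.5000)  start (3,4)  tX=0.2194 tY=0.5600  stride 1/|dx|=1.1547 1/|dy|=2.0000
    cross x-line → (4,4), t=0.2194
    cross y-line → (4,3), t=0.5600
    cross x-line → (5,3), t=1.3741 (wall)
  → r_3 = 1.3741
beam 4: φ=135°, α=60°
  d=(0.5000,0.8660)  start (3,4)  tX=0.3800 tY=0.8314  stride 1/|dx|=2.0000 1/|dy|=1.1547
    cross x-line → (4,4), t=0.3800
    cross y-line → (4,5), t=0.8314
    cross y-line → (4,6), t=1.9861 (wall)
  → r_4 = 1.9861

ranges = [0.9353, 1.4780, 1.3741, 1.9861]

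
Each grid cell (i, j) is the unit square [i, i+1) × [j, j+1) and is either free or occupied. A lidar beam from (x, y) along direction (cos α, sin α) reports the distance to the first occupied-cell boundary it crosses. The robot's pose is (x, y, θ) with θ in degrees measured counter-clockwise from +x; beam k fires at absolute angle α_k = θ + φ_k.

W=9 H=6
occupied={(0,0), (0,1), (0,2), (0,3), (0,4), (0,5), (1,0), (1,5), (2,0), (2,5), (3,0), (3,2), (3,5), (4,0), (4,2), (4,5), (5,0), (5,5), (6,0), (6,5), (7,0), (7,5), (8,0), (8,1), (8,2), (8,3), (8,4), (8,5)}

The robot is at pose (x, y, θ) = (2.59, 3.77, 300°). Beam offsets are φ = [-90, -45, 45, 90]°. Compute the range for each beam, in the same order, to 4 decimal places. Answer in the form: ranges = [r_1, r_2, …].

ranges = [1.8360, 2.8677, 5.6008, 2.4600]

beam 1: φ=-90°, α=210°
  dir = (cos 210°, sin 210°) = (-0.8660, -0.5000); from cell (2,3)
  next x-line at t=0.6813, next y-line at t=1.5400; Δt_x=1.1547, Δt_y=2.0000
    x: enter (1,3) at t=0.6813
    y: enter (1,2) at t=1.5400
    x: enter (0,2) at t=1.8360 ← occupied
  → r_1 = 1.8360
beam 2: φ=-45°, α=255°
  dir = (cos 255°, sin 255°) = (-0.2588, -0.9659); from cell (2,3)
  next x-line at t=2.2796, next y-line at t=0.7972; Δt_x=3.8637, Δt_y=1.0353
    y: enter (2,2) at t=0.7972
    y: enter (2,1) at t=1.8324
    x: enter (1,1) at t=2.2796
    y: enter (1,0) at t=2.8677 ← occupied
  → r_2 = 2.8677
beam 3: φ=45°, α=345°
  dir = (cos 345°, sin 345°) = (0.9659, -0.2588); from cell (2,3)
  next x-line at t=0.4245, next y-line at t=2.9751; Δt_x=1.0353, Δt_y=3.8637
    x: enter (3,3) at t=0.4245
    x: enter (4,3) at t=1.4597
    x: enter (5,3) at t=2.4950
    y: enter (5,2) at t=2.9751
    x: enter (6,2) at t=3.5303
    x: enter (7,2) at t=4.5656
    x: enter (8,2) at t=5.6008 ← occupied
  → r_3 = 5.6008
beam 4: φ=90°, α=30°
  dir = (cos 30°, sin 30°) = (0.8660, 0.5000); from cell (2,3)
  next x-line at t=0.4734, next y-line at t=0.4600; Δt_x=1.1547, Δt_y=2.0000
    y: enter (2,4) at t=0.4600
    x: enter (3,4) at t=0.4734
    x: enter (4,4) at t=1.6281
    y: enter (4,5) at t=2.4600 ← occupied
  → r_4 = 2.4600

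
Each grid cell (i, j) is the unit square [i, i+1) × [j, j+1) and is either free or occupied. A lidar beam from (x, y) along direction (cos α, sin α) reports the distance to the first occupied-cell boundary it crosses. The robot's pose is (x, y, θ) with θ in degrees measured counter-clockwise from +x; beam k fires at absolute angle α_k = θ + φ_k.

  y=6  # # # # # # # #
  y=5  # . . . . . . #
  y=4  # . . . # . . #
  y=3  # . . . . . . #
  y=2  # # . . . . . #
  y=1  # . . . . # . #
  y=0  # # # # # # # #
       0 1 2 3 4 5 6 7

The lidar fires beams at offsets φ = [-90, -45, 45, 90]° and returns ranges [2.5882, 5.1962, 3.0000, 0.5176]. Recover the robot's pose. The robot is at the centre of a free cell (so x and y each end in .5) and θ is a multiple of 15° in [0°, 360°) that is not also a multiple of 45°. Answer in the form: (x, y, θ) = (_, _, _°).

The pose lattice has 27·16 = 432 candidates. Test each by forward raycasting.
  (2.5, 2.5, 210°): beam 1 = 3.0000 ≠ 2.5882 ✗
  (4.5, 1.5, 30°): beam 1 = 0.5774 ≠ 2.5882 ✗
  (5.5, 3.5, 300°): beam 1 = 5.0000 ≠ 2.5882 ✗
  (3.5, 2.5, 255°): beam 1 = 1.5529 ≠ 2.5882 ✗
  (3.5, 1.5, 30°): beam 1 = 0.5774 ≠ 2.5882 ✗
  …
  (2.5, 2.5, 75°): r_1=2.5882, r_2=5.1962, r_3=3.0000, r_4=0.5176 — all match ✓
Unique over the lattice → pose = (2.5, 2.5, 75°).

(x, y, θ) = (2.5, 2.5, 75°)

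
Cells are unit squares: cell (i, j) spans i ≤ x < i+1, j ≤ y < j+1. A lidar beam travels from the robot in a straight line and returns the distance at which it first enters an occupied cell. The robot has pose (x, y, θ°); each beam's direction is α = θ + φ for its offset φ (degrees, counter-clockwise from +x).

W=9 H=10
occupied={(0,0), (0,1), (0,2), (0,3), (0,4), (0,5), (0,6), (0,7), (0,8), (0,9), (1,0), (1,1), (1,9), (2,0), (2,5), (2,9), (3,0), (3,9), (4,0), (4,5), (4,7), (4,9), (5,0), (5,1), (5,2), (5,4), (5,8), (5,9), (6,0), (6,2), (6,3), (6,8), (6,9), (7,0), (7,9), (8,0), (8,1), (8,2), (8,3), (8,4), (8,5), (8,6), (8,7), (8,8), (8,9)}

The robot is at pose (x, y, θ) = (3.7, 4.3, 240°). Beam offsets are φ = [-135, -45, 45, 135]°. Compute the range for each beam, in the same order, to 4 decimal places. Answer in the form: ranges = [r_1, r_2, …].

beam 1: φ=-135°, α=105°
  direction (-0.2588, 0.9659); cell (3,4); t to first gridline: x 2.7046, y 0.7247 (then +3.8637 / +1.0353)
    (3,5) via y @ 0.7247
    (3,6) via y @ 1.7600
    (2,6) via x @ 2.7046
    (2,7) via y @ 2.7952
    (2,8) via y @ 3.8305
    (2,9) via y @ 4.8658  # hit
  → r_1 = 4.8658
beam 2: φ=-45°, α=195°
  direction (-0.9659, -0.2588); cell (3,4); t to first gridline: x 0.7247, y 1.1591 (then +1.0353 / +3.8637)
    (2,4) via x @ 0.7247
    (2,3) via y @ 1.1591
    (1,3) via x @ 1.7600
    (0,3) via x @ 2.7952  # hit
  → r_2 = 2.7952
beam 3: φ=45°, α=285°
  direction (0.2588, -0.9659); cell (3,4); t to first gridline: x 1.1591, y 0.3106 (then +3.8637 / +1.0353)
    (3,3) via y @ 0.3106
    (4,3) via x @ 1.1591
    (4,2) via y @ 1.3459
    (4,1) via y @ 2.3811
    (4,0) via y @ 3.4164  # hit
  → r_3 = 3.4164
beam 4: φ=135°, α=15°
  direction (0.9659, 0.2588); cell (3,4); t to first gridline: x 0.3106, y 2.7046 (then +1.0353 / +3.8637)
    (4,4) via x @ 0.3106
    (5,4) via x @ 1.3459  # hit
  → r_4 = 1.3459

ranges = [4.8658, 2.7952, 3.4164, 1.3459]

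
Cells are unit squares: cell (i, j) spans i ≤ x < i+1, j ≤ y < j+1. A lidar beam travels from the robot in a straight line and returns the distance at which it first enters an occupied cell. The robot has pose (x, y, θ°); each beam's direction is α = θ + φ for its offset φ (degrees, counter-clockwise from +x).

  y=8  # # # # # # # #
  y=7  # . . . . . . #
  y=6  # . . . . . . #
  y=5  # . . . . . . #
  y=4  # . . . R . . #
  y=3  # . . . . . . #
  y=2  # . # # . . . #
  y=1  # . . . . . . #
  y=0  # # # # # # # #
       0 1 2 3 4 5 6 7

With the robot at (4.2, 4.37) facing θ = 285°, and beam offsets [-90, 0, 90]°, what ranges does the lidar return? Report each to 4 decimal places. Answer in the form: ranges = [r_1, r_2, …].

ranges = [3.3129, 3.4889, 2.8988]

beam 1: φ=-90°, α=195°
  d=(-0.9659,-0.2588)  start (4,4)  tX=0.2071 tY=1.4296  stride 1/|dx|=1.0353 1/|dy|=3.8637
    cross x-line → (3,4), t=0.2071
    cross x-line → (2,4), t=1.2423
    cross y-line → (2,3), t=1.4296
    cross x-line → (1,3), t=2.2776
    cross x-line → (0,3), t=3.3129 (wall)
  → r_1 = 3.3129
beam 2: φ=0°, α=285°
  d=(0.2588,-0.9659)  start (4,4)  tX=3.0910 tY=0.3831  stride 1/|dx|=3.8637 1/|dy|=1.0353
    cross y-line → (4,3), t=0.3831
    cross y-line → (4,2), t=1.4183
    cross y-line → (4,1), t=2.4536
    cross x-line → (5,1), t=3.0910
    cross y-line → (5,0), t=3.4889 (wall)
  → r_2 = 3.4889
beam 3: φ=90°, α=15°
  d=(0.9659,0.2588)  start (4,4)  tX=0.8282 tY=2.4341  stride 1/|dx|=1.0353 1/|dy|=3.8637
    cross x-line → (5,4), t=0.8282
    cross x-line → (6,4), t=1.8635
    cross y-line → (6,5), t=2.4341
    cross x-line → (7,5), t=2.8988 (wall)
  → r_3 = 2.8988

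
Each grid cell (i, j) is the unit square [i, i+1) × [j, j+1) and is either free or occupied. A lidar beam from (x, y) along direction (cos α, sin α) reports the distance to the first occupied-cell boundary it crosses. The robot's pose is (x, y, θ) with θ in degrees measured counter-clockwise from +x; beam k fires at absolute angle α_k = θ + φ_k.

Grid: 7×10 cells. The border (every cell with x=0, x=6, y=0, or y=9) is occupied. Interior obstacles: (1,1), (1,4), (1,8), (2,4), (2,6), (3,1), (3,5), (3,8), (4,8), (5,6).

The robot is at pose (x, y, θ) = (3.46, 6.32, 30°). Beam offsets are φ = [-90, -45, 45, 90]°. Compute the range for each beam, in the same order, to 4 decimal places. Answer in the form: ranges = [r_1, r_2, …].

ranges = [0.3695, 2.6296, 1.7393, 2.9200]

beam 1: φ=-90°, α=300°
  direction (0.5000, -0.8660); cell (3,6); t to first gridline: x 1.0800, y 0.3695 (then +2.0000 / +1.1547)
    (3,5) via y @ 0.3695  # hit
  → r_1 = 0.3695
beam 2: φ=-45°, α=345°
  direction (0.9659, -0.2588); cell (3,6); t to first gridline: x 0.5590, y 1.2364 (then +1.0353 / +3.8637)
    (4,6) via x @ 0.5590
    (4,5) via y @ 1.2364
    (5,5) via x @ 1.5943
    (6,5) via x @ 2.6296  # hit
  → r_2 = 2.6296
beam 3: φ=45°, α=75°
  direction (0.2588, 0.9659); cell (3,6); t to first gridline: x 2.0864, y 0.7040 (then +3.8637 / +1.0353)
    (3,7) via y @ 0.7040
    (3,8) via y @ 1.7393  # hit
  → r_3 = 1.7393
beam 4: φ=90°, α=120°
  direction (-0.5000, 0.8660); cell (3,6); t to first gridline: x 0.9200, y 0.7852 (then +2.0000 / +1.1547)
    (3,7) via y @ 0.7852
    (2,7) via x @ 0.9200
    (2,8) via y @ 1.9399
    (1,8) via x @ 2.9200  # hit
  → r_4 = 2.9200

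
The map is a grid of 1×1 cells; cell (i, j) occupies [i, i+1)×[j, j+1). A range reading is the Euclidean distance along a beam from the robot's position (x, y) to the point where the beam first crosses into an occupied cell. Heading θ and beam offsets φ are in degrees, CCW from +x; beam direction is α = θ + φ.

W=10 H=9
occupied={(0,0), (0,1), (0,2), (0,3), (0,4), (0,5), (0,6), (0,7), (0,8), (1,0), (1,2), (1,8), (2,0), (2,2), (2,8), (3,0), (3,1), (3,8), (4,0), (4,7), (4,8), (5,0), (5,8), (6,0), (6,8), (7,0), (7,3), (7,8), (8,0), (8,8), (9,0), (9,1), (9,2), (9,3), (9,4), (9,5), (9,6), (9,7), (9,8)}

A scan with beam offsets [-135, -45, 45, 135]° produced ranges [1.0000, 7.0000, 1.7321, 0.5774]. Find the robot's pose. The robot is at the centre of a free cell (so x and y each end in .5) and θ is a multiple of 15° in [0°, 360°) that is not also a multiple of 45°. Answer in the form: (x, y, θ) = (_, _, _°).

Candidates: 51 free-cell centres × 16 headings = 816 poses. Raycast each; keep the one whose scan matches to 4 dp.
  (6.5, 7.5, 330°): beam 1 = 1.5529 ≠ 1.0000 ✗
  (7.5, 5.5, 60°): beam 1 = 1.5529 ≠ 1.0000 ✗
  (1.5, 5.5, 165°): beam 1 = 3.0000 ≠ 1.0000 ✗
  …
  (7.5, 7.5, 285°): r_1=1.0000, r_2=7.0000, r_3=1.7321, r_4=0.5774 — all match ✓
Unique over the lattice → pose = (7.5, 7.5, 285°).

(x, y, θ) = (7.5, 7.5, 285°)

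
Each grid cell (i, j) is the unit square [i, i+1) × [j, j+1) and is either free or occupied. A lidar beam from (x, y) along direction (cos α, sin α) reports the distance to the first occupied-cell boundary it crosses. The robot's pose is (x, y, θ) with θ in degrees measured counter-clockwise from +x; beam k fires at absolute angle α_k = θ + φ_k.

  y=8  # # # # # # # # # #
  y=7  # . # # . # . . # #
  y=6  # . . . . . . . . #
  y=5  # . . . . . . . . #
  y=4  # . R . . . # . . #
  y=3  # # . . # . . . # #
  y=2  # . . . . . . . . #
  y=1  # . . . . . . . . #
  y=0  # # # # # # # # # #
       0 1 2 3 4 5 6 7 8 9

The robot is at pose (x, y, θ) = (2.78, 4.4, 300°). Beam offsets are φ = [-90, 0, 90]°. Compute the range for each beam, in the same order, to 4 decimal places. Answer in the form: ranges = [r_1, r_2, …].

ranges = [0.9007, 3.9260, 6.0275]

beam 1: φ=-90°, α=210°
  d=(-0.8660,-0.5000)  start (2,4)  tX=0.9007 tY=0.8000  stride 1/|dx|=1.1547 1/|dy|=2.0000
    cross y-line → (2,3), t=0.8000
    cross x-line → (1,3), t=0.9007 (wall)
  → r_1 = 0.9007
beam 2: φ=0°, α=300°
  d=(0.5000,-0.8660)  start (2,4)  tX=0.4400 tY=0.4619  stride 1/|dx|=2.0000 1/|dy|=1.1547
    cross x-line → (3,4), t=0.4400
    cross y-line → (3,3), t=0.4619
    cross y-line → (3,2), t=1.6166
    cross x-line → (4,2), t=2.4400
    cross y-line → (4,1), t=2.7713
    cross y-line → (4,0), t=3.9260 (wall)
  → r_2 = 3.9260
beam 3: φ=90°, α=30°
  d=(0.8660,0.5000)  start (2,4)  tX=0.2540 tY=1.2000  stride 1/|dx|=1.1547 1/|dy|=2.0000
    cross x-line → (3,4), t=0.2540
    cross y-line → (3,5), t=1.2000
    cross x-line → (4,5), t=1.4087
    cross x-line → (5,5), t=2.5634
    cross y-line → (5,6), t=3.2000
    cross x-line → (6,6), t=3.7181
    cross x-line → (7,6), t=4.8728
    cross y-line → (7,7), t=5.2000
    cross x-line → (8,7), t=6.0275 (wall)
  → r_3 = 6.0275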